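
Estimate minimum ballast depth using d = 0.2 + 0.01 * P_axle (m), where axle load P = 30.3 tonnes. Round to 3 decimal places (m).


d = 0.2 + 0.01 * 30.3
d = 0.2 + 0.303
d = 0.503 m

0.503


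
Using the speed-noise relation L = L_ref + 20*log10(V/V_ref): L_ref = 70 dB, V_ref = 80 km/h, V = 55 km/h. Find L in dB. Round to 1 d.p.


V/V_ref = 55 / 80 = 0.6875
log10(0.6875) = -0.162727
20 * -0.162727 = -3.2545
L = 70 + -3.2545 = 66.7 dB

66.7


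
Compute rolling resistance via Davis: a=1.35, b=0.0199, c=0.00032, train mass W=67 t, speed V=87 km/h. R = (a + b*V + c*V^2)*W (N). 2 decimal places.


b*V = 0.0199 * 87 = 1.7313
c*V^2 = 0.00032 * 7569 = 2.42208
R_per_t = 1.35 + 1.7313 + 2.42208 = 5.50338 N/t
R_total = 5.50338 * 67 = 368.73 N

368.73


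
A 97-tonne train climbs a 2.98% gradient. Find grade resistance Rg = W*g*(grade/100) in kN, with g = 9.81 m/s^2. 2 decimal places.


Rg = W * 9.81 * grade / 100
Rg = 97 * 9.81 * 2.98 / 100
Rg = 951.57 * 0.0298
Rg = 28.36 kN

28.36


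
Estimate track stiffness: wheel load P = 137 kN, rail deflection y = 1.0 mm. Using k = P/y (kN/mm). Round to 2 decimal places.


Track stiffness k = P / y
k = 137 / 1.0
k = 137.00 kN/mm

137.00


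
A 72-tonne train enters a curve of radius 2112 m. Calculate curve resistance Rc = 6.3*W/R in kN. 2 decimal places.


Rc = 6.3 * W / R
Rc = 6.3 * 72 / 2112
Rc = 453.6 / 2112
Rc = 0.21 kN

0.21


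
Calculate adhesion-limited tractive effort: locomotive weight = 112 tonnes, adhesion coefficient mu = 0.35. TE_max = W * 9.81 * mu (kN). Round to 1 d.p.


TE_max = W * g * mu
TE_max = 112 * 9.81 * 0.35
TE_max = 1098.72 * 0.35
TE_max = 384.6 kN

384.6


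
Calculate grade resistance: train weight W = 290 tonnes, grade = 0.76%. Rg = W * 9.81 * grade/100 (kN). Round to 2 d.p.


Rg = W * 9.81 * grade / 100
Rg = 290 * 9.81 * 0.76 / 100
Rg = 2844.9 * 0.0076
Rg = 21.62 kN

21.62


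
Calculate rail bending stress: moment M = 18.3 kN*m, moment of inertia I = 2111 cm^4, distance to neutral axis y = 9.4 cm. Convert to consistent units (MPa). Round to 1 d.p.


Convert units:
M = 18.3 kN*m = 18300000 N*mm
y = 9.4 cm = 94 mm
I = 2111 cm^4 = 21110000 mm^4
sigma = 18300000 * 94 / 21110000
sigma = 81.5 MPa

81.5


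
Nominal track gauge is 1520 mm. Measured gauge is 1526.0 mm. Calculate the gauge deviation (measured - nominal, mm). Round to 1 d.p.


Deviation = measured - nominal
Deviation = 1526.0 - 1520
Deviation = 6.0 mm

6.0


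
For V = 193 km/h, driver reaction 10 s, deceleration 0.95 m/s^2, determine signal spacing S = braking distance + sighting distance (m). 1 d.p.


V = 193 / 3.6 = 53.6111 m/s
Braking distance = 53.6111^2 / (2*0.95) = 1512.7112 m
Sighting distance = 53.6111 * 10 = 536.1111 m
S = 1512.7112 + 536.1111 = 2048.8 m

2048.8


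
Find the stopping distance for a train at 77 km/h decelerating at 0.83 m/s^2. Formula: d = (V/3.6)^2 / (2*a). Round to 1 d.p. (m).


Convert speed: V = 77 / 3.6 = 21.3889 m/s
V^2 = 457.4846
d = 457.4846 / (2 * 0.83)
d = 457.4846 / 1.66
d = 275.6 m

275.6


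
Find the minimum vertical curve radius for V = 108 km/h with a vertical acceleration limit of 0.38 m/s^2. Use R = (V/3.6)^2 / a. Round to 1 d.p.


Convert speed: V = 108 / 3.6 = 30.0 m/s
V^2 = 900.0 m^2/s^2
R_v = 900.0 / 0.38
R_v = 2368.4 m

2368.4


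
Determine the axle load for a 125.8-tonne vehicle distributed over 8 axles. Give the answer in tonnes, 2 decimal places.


Load per axle = total weight / number of axles
Load = 125.8 / 8
Load = 15.73 tonnes

15.73


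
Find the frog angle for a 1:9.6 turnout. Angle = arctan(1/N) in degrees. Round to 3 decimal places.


1/N = 1/9.6 = 0.104167
angle = arctan(0.104167) = 0.103792 rad
angle = 0.103792 * 180/pi = 5.947 degrees

5.947


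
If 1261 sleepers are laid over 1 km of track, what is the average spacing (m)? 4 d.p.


Spacing = 1000 m / number of sleepers
Spacing = 1000 / 1261
Spacing = 0.7930 m

0.7930


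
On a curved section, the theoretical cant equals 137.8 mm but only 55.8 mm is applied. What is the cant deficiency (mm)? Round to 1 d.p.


Cant deficiency = equilibrium cant - actual cant
CD = 137.8 - 55.8
CD = 82.0 mm

82.0


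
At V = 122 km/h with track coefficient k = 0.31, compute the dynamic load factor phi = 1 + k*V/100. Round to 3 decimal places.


phi = 1 + k * V / 100
phi = 1 + 0.31 * 122 / 100
phi = 1 + 0.3782
phi = 1.378

1.378


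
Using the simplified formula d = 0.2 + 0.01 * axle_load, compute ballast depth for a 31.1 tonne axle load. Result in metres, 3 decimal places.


d = 0.2 + 0.01 * 31.1
d = 0.2 + 0.311
d = 0.511 m

0.511


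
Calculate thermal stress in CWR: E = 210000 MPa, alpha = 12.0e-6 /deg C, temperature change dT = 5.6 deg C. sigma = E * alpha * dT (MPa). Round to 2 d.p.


sigma = E * alpha * dT
sigma = 210000 * 12.0e-6 * 5.6
sigma = 2.52 * 5.6
sigma = 14.11 MPa

14.11


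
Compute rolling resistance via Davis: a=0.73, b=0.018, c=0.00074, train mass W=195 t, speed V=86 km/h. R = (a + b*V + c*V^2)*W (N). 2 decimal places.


b*V = 0.018 * 86 = 1.548
c*V^2 = 0.00074 * 7396 = 5.47304
R_per_t = 0.73 + 1.548 + 5.47304 = 7.75104 N/t
R_total = 7.75104 * 195 = 1511.45 N

1511.45


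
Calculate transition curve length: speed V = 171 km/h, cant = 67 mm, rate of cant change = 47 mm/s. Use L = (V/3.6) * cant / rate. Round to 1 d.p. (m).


Convert speed: V = 171 / 3.6 = 47.5 m/s
L = 47.5 * 67 / 47
L = 3182.5 / 47
L = 67.7 m

67.7


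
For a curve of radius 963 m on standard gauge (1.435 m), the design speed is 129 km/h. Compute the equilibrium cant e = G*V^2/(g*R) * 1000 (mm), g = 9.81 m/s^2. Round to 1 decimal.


Convert speed: V = 129 / 3.6 = 35.8333 m/s
Apply formula: e = 1.435 * 35.8333^2 / (9.81 * 963)
e = 1.435 * 1284.0278 / 9447.03
e = 0.195043 m = 195.0 mm

195.0


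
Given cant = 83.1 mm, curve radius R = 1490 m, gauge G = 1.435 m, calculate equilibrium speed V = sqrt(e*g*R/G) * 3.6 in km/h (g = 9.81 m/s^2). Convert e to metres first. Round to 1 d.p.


Convert cant: e = 83.1 mm = 0.0831 m
V_ms = sqrt(0.0831 * 9.81 * 1490 / 1.435)
V_ms = sqrt(846.456021) = 29.0939 m/s
V = 29.0939 * 3.6 = 104.7 km/h

104.7


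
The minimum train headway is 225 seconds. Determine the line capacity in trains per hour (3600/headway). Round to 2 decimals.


Capacity = 3600 / headway
Capacity = 3600 / 225
Capacity = 16.00 trains/hour

16.00


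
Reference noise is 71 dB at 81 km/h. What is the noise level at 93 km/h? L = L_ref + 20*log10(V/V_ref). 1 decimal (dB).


V/V_ref = 93 / 81 = 1.148148
log10(1.148148) = 0.059998
20 * 0.059998 = 1.2
L = 71 + 1.2 = 72.2 dB

72.2


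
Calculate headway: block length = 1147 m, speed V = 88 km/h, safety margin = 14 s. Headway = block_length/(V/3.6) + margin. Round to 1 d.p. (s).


V = 88 / 3.6 = 24.4444 m/s
Block traversal time = 1147 / 24.4444 = 46.9227 s
Headway = 46.9227 + 14
Headway = 60.9 s

60.9


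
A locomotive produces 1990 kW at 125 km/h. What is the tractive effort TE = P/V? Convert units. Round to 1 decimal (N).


Convert: P = 1990 kW = 1990000 W
V = 125 / 3.6 = 34.7222 m/s
TE = 1990000 / 34.7222
TE = 57312.0 N

57312.0


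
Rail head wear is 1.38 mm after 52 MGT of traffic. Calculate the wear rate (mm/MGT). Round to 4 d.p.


Wear rate = total wear / cumulative tonnage
Rate = 1.38 / 52
Rate = 0.0265 mm/MGT

0.0265


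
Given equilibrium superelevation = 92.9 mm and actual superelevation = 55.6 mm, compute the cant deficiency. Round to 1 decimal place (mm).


Cant deficiency = equilibrium cant - actual cant
CD = 92.9 - 55.6
CD = 37.3 mm

37.3


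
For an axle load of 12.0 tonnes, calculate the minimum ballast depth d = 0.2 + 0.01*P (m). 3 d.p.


d = 0.2 + 0.01 * 12.0
d = 0.2 + 0.12
d = 0.320 m

0.320


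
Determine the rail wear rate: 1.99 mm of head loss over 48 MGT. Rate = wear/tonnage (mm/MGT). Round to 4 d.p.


Wear rate = total wear / cumulative tonnage
Rate = 1.99 / 48
Rate = 0.0415 mm/MGT

0.0415


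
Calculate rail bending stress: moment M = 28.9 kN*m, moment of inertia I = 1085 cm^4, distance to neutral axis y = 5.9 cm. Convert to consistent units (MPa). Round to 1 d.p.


Convert units:
M = 28.9 kN*m = 28900000 N*mm
y = 5.9 cm = 59 mm
I = 1085 cm^4 = 10850000 mm^4
sigma = 28900000 * 59 / 10850000
sigma = 157.2 MPa

157.2


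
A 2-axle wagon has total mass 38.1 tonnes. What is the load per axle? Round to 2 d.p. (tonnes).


Load per axle = total weight / number of axles
Load = 38.1 / 2
Load = 19.05 tonnes

19.05


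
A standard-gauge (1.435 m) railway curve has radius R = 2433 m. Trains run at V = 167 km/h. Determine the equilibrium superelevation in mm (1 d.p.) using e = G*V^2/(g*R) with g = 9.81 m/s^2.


Convert speed: V = 167 / 3.6 = 46.3889 m/s
Apply formula: e = 1.435 * 46.3889^2 / (9.81 * 2433)
e = 1.435 * 2151.929 / 23867.73
e = 0.12938 m = 129.4 mm

129.4


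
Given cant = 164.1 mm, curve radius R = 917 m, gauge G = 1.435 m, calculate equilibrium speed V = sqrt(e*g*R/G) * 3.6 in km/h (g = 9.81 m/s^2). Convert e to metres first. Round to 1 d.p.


Convert cant: e = 164.1 mm = 0.1641 m
V_ms = sqrt(0.1641 * 9.81 * 917 / 1.435)
V_ms = sqrt(1028.714883) = 32.0736 m/s
V = 32.0736 * 3.6 = 115.5 km/h

115.5


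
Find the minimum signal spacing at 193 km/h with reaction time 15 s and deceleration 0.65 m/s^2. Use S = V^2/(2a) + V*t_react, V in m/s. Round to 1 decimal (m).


V = 193 / 3.6 = 53.6111 m/s
Braking distance = 53.6111^2 / (2*0.65) = 2210.8856 m
Sighting distance = 53.6111 * 15 = 804.1667 m
S = 2210.8856 + 804.1667 = 3015.1 m

3015.1


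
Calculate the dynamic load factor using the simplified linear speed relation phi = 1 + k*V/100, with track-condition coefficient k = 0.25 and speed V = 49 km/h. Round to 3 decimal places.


phi = 1 + k * V / 100
phi = 1 + 0.25 * 49 / 100
phi = 1 + 0.1225
phi = 1.123

1.123


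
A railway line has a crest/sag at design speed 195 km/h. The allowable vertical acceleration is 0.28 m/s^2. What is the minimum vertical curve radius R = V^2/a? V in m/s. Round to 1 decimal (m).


Convert speed: V = 195 / 3.6 = 54.1667 m/s
V^2 = 2934.0278 m^2/s^2
R_v = 2934.0278 / 0.28
R_v = 10478.7 m

10478.7


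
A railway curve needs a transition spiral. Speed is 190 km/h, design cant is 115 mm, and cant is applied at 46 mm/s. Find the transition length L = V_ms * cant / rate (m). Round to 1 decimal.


Convert speed: V = 190 / 3.6 = 52.7778 m/s
L = 52.7778 * 115 / 46
L = 6069.4444 / 46
L = 131.9 m

131.9


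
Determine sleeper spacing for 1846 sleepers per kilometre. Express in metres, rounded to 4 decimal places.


Spacing = 1000 m / number of sleepers
Spacing = 1000 / 1846
Spacing = 0.5417 m

0.5417


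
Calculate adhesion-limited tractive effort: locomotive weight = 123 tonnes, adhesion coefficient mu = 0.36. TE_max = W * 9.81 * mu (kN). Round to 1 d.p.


TE_max = W * g * mu
TE_max = 123 * 9.81 * 0.36
TE_max = 1206.63 * 0.36
TE_max = 434.4 kN

434.4


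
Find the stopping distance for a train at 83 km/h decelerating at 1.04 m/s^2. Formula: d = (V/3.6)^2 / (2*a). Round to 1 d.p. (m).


Convert speed: V = 83 / 3.6 = 23.0556 m/s
V^2 = 531.5586
d = 531.5586 / (2 * 1.04)
d = 531.5586 / 2.08
d = 255.6 m

255.6


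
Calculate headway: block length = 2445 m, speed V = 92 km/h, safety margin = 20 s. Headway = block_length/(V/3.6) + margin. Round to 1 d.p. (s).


V = 92 / 3.6 = 25.5556 m/s
Block traversal time = 2445 / 25.5556 = 95.6739 s
Headway = 95.6739 + 20
Headway = 115.7 s

115.7


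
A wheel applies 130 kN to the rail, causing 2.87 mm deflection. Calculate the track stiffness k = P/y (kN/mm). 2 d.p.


Track stiffness k = P / y
k = 130 / 2.87
k = 45.30 kN/mm

45.30


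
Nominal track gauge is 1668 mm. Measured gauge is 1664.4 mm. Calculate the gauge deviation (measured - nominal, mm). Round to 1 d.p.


Deviation = measured - nominal
Deviation = 1664.4 - 1668
Deviation = -3.6 mm

-3.6


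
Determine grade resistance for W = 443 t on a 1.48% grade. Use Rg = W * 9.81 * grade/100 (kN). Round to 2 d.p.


Rg = W * 9.81 * grade / 100
Rg = 443 * 9.81 * 1.48 / 100
Rg = 4345.83 * 0.0148
Rg = 64.32 kN

64.32


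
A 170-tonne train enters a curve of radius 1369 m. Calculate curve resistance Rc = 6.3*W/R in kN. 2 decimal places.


Rc = 6.3 * W / R
Rc = 6.3 * 170 / 1369
Rc = 1071.0 / 1369
Rc = 0.78 kN

0.78


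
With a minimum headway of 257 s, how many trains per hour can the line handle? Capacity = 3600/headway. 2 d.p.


Capacity = 3600 / headway
Capacity = 3600 / 257
Capacity = 14.01 trains/hour

14.01


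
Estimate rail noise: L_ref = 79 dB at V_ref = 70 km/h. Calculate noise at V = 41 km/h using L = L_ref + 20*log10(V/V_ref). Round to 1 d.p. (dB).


V/V_ref = 41 / 70 = 0.585714
log10(0.585714) = -0.232314
20 * -0.232314 = -4.6463
L = 79 + -4.6463 = 74.4 dB

74.4


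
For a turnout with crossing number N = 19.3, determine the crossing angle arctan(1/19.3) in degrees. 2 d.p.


1/N = 1/19.3 = 0.051813
angle = arctan(0.051813) = 0.051767 rad
angle = 0.051767 * 180/pi = 2.97 degrees

2.97


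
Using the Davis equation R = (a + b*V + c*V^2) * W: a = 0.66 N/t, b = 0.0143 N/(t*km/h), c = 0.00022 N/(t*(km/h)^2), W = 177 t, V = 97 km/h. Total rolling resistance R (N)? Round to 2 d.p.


b*V = 0.0143 * 97 = 1.3871
c*V^2 = 0.00022 * 9409 = 2.06998
R_per_t = 0.66 + 1.3871 + 2.06998 = 4.11708 N/t
R_total = 4.11708 * 177 = 728.72 N

728.72


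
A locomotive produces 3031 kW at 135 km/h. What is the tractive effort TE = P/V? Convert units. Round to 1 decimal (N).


Convert: P = 3031 kW = 3031000 W
V = 135 / 3.6 = 37.5 m/s
TE = 3031000 / 37.5
TE = 80826.7 N

80826.7


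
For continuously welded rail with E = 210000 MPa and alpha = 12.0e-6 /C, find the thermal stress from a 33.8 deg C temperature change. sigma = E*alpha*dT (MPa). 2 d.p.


sigma = E * alpha * dT
sigma = 210000 * 12.0e-6 * 33.8
sigma = 2.52 * 33.8
sigma = 85.18 MPa

85.18


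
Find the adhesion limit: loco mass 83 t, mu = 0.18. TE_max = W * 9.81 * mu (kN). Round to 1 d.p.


TE_max = W * g * mu
TE_max = 83 * 9.81 * 0.18
TE_max = 814.23 * 0.18
TE_max = 146.6 kN

146.6


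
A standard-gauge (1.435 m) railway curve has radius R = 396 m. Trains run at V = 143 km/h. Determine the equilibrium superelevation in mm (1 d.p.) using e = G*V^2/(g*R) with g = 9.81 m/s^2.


Convert speed: V = 143 / 3.6 = 39.7222 m/s
Apply formula: e = 1.435 * 39.7222^2 / (9.81 * 396)
e = 1.435 * 1577.8549 / 3884.76
e = 0.582847 m = 582.8 mm

582.8


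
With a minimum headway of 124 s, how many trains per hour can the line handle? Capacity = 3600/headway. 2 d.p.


Capacity = 3600 / headway
Capacity = 3600 / 124
Capacity = 29.03 trains/hour

29.03


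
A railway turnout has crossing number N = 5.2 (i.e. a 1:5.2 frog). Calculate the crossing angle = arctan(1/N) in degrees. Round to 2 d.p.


1/N = 1/5.2 = 0.192308
angle = arctan(0.192308) = 0.189988 rad
angle = 0.189988 * 180/pi = 10.89 degrees

10.89


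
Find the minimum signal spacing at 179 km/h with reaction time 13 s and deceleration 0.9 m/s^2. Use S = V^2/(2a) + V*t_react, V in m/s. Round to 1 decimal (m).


V = 179 / 3.6 = 49.7222 m/s
Braking distance = 49.7222^2 / (2*0.9) = 1373.4997 m
Sighting distance = 49.7222 * 13 = 646.3889 m
S = 1373.4997 + 646.3889 = 2019.9 m

2019.9


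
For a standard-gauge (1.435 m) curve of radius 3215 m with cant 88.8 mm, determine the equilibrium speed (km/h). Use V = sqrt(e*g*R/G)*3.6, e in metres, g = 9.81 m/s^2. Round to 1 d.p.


Convert cant: e = 88.8 mm = 0.0888 m
V_ms = sqrt(0.0888 * 9.81 * 3215 / 1.435)
V_ms = sqrt(1951.690955) = 44.1779 m/s
V = 44.1779 * 3.6 = 159.0 km/h

159.0


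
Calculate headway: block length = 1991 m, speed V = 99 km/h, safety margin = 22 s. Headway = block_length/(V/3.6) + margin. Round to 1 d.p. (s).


V = 99 / 3.6 = 27.5 m/s
Block traversal time = 1991 / 27.5 = 72.4 s
Headway = 72.4 + 22
Headway = 94.4 s

94.4


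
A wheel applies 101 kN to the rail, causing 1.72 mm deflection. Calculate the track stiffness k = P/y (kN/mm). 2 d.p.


Track stiffness k = P / y
k = 101 / 1.72
k = 58.72 kN/mm

58.72


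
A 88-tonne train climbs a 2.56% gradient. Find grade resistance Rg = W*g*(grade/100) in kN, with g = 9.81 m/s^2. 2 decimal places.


Rg = W * 9.81 * grade / 100
Rg = 88 * 9.81 * 2.56 / 100
Rg = 863.28 * 0.0256
Rg = 22.10 kN

22.10


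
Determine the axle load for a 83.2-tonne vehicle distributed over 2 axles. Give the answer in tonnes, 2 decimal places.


Load per axle = total weight / number of axles
Load = 83.2 / 2
Load = 41.60 tonnes

41.60


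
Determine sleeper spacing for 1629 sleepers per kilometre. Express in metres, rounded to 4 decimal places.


Spacing = 1000 m / number of sleepers
Spacing = 1000 / 1629
Spacing = 0.6139 m

0.6139


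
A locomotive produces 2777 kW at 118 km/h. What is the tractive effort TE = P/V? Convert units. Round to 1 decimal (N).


Convert: P = 2777 kW = 2777000 W
V = 118 / 3.6 = 32.7778 m/s
TE = 2777000 / 32.7778
TE = 84722.0 N

84722.0


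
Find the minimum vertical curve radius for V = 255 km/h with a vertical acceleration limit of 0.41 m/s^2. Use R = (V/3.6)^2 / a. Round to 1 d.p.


Convert speed: V = 255 / 3.6 = 70.8333 m/s
V^2 = 5017.3611 m^2/s^2
R_v = 5017.3611 / 0.41
R_v = 12237.5 m

12237.5


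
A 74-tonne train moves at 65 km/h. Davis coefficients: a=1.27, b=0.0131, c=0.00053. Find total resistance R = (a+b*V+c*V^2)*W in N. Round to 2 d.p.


b*V = 0.0131 * 65 = 0.8515
c*V^2 = 0.00053 * 4225 = 2.23925
R_per_t = 1.27 + 0.8515 + 2.23925 = 4.36075 N/t
R_total = 4.36075 * 74 = 322.70 N

322.70


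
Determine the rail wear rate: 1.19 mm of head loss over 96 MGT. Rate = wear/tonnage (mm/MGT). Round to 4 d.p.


Wear rate = total wear / cumulative tonnage
Rate = 1.19 / 96
Rate = 0.0124 mm/MGT

0.0124


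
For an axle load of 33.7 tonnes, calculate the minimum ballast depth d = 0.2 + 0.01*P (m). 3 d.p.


d = 0.2 + 0.01 * 33.7
d = 0.2 + 0.337
d = 0.537 m

0.537


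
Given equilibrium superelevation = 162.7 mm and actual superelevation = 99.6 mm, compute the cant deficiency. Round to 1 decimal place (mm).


Cant deficiency = equilibrium cant - actual cant
CD = 162.7 - 99.6
CD = 63.1 mm

63.1


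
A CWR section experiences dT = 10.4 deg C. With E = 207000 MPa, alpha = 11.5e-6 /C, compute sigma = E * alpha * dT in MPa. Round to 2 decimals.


sigma = E * alpha * dT
sigma = 207000 * 11.5e-6 * 10.4
sigma = 2.3805 * 10.4
sigma = 24.76 MPa

24.76


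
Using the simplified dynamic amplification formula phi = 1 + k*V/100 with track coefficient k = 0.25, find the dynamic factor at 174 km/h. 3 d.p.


phi = 1 + k * V / 100
phi = 1 + 0.25 * 174 / 100
phi = 1 + 0.435
phi = 1.435

1.435


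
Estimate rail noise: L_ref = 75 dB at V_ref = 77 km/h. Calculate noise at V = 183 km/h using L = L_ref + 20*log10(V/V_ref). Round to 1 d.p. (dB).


V/V_ref = 183 / 77 = 2.376623
log10(2.376623) = 0.37596
20 * 0.37596 = 7.5192
L = 75 + 7.5192 = 82.5 dB

82.5


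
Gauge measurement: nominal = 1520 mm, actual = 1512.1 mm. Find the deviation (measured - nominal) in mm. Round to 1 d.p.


Deviation = measured - nominal
Deviation = 1512.1 - 1520
Deviation = -7.9 mm

-7.9


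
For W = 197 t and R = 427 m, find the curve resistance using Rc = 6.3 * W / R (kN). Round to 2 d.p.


Rc = 6.3 * W / R
Rc = 6.3 * 197 / 427
Rc = 1241.1 / 427
Rc = 2.91 kN

2.91


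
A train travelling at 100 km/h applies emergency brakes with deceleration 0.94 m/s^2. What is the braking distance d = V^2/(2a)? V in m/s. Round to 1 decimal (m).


Convert speed: V = 100 / 3.6 = 27.7778 m/s
V^2 = 771.6049
d = 771.6049 / (2 * 0.94)
d = 771.6049 / 1.88
d = 410.4 m

410.4


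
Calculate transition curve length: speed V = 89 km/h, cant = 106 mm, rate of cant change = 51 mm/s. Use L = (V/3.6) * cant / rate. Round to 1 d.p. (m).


Convert speed: V = 89 / 3.6 = 24.7222 m/s
L = 24.7222 * 106 / 51
L = 2620.5556 / 51
L = 51.4 m

51.4


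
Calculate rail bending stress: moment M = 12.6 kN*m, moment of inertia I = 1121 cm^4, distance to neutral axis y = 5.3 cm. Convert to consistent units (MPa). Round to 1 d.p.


Convert units:
M = 12.6 kN*m = 12600000 N*mm
y = 5.3 cm = 53 mm
I = 1121 cm^4 = 11210000 mm^4
sigma = 12600000 * 53 / 11210000
sigma = 59.6 MPa

59.6


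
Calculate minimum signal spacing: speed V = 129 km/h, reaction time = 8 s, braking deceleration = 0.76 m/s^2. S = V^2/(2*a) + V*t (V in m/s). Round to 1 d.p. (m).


V = 129 / 3.6 = 35.8333 m/s
Braking distance = 35.8333^2 / (2*0.76) = 844.7551 m
Sighting distance = 35.8333 * 8 = 286.6667 m
S = 844.7551 + 286.6667 = 1131.4 m

1131.4


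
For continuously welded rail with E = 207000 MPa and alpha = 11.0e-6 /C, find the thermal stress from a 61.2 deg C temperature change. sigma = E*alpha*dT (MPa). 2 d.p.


sigma = E * alpha * dT
sigma = 207000 * 11.0e-6 * 61.2
sigma = 2.277 * 61.2
sigma = 139.35 MPa

139.35


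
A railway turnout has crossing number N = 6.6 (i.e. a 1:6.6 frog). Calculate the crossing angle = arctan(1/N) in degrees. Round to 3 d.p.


1/N = 1/6.6 = 0.151515
angle = arctan(0.151515) = 0.150371 rad
angle = 0.150371 * 180/pi = 8.616 degrees

8.616


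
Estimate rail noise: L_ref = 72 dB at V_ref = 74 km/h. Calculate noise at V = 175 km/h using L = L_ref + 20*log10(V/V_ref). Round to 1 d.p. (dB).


V/V_ref = 175 / 74 = 2.364865
log10(2.364865) = 0.373806
20 * 0.373806 = 7.4761
L = 72 + 7.4761 = 79.5 dB

79.5


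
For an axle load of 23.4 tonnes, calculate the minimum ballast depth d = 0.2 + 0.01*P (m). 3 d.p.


d = 0.2 + 0.01 * 23.4
d = 0.2 + 0.234
d = 0.434 m

0.434


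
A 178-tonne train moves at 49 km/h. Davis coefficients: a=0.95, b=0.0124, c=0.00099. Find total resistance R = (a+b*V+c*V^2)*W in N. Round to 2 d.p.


b*V = 0.0124 * 49 = 0.6076
c*V^2 = 0.00099 * 2401 = 2.37699
R_per_t = 0.95 + 0.6076 + 2.37699 = 3.93459 N/t
R_total = 3.93459 * 178 = 700.36 N

700.36


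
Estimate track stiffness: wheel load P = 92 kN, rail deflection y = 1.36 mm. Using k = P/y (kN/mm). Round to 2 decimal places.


Track stiffness k = P / y
k = 92 / 1.36
k = 67.65 kN/mm

67.65


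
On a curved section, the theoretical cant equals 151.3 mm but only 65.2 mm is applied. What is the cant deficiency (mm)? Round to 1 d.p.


Cant deficiency = equilibrium cant - actual cant
CD = 151.3 - 65.2
CD = 86.1 mm

86.1


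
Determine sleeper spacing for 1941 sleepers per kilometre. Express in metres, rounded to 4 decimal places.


Spacing = 1000 m / number of sleepers
Spacing = 1000 / 1941
Spacing = 0.5152 m

0.5152


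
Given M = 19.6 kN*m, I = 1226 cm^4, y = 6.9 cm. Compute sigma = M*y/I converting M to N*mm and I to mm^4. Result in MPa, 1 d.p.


Convert units:
M = 19.6 kN*m = 19600000 N*mm
y = 6.9 cm = 69 mm
I = 1226 cm^4 = 12260000 mm^4
sigma = 19600000 * 69 / 12260000
sigma = 110.3 MPa

110.3


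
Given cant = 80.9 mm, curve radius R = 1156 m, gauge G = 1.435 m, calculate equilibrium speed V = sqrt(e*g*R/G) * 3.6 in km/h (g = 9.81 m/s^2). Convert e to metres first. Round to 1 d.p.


Convert cant: e = 80.9 mm = 0.0809 m
V_ms = sqrt(0.0809 * 9.81 * 1156 / 1.435)
V_ms = sqrt(639.327613) = 25.2849 m/s
V = 25.2849 * 3.6 = 91.0 km/h

91.0


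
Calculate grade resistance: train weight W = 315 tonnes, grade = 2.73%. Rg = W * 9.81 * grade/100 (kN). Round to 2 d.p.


Rg = W * 9.81 * grade / 100
Rg = 315 * 9.81 * 2.73 / 100
Rg = 3090.15 * 0.0273
Rg = 84.36 kN

84.36


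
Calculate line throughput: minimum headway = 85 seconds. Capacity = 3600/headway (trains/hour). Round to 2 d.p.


Capacity = 3600 / headway
Capacity = 3600 / 85
Capacity = 42.35 trains/hour

42.35


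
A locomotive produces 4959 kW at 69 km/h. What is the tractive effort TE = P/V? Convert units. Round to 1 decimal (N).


Convert: P = 4959 kW = 4959000 W
V = 69 / 3.6 = 19.1667 m/s
TE = 4959000 / 19.1667
TE = 258730.4 N

258730.4


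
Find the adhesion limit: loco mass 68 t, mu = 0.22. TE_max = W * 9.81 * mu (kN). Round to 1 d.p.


TE_max = W * g * mu
TE_max = 68 * 9.81 * 0.22
TE_max = 667.08 * 0.22
TE_max = 146.8 kN

146.8


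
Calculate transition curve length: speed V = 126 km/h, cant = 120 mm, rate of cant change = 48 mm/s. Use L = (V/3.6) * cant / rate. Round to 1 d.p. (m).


Convert speed: V = 126 / 3.6 = 35.0 m/s
L = 35.0 * 120 / 48
L = 4200.0 / 48
L = 87.5 m

87.5


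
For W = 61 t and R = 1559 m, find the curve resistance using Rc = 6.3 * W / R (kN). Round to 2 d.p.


Rc = 6.3 * W / R
Rc = 6.3 * 61 / 1559
Rc = 384.3 / 1559
Rc = 0.25 kN

0.25


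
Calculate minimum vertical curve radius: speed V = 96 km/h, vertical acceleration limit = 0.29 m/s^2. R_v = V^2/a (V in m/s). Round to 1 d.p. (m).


Convert speed: V = 96 / 3.6 = 26.6667 m/s
V^2 = 711.1111 m^2/s^2
R_v = 711.1111 / 0.29
R_v = 2452.1 m

2452.1


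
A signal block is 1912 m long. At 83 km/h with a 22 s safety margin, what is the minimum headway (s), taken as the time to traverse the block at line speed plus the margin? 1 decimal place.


V = 83 / 3.6 = 23.0556 m/s
Block traversal time = 1912 / 23.0556 = 82.9301 s
Headway = 82.9301 + 22
Headway = 104.9 s

104.9


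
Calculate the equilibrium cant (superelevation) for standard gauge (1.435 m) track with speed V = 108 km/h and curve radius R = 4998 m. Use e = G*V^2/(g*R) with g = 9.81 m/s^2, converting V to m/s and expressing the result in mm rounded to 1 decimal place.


Convert speed: V = 108 / 3.6 = 30.0 m/s
Apply formula: e = 1.435 * 30.0^2 / (9.81 * 4998)
e = 1.435 * 900.0 / 49030.38
e = 0.026341 m = 26.3 mm

26.3


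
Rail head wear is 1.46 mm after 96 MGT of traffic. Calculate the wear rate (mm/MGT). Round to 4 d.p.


Wear rate = total wear / cumulative tonnage
Rate = 1.46 / 96
Rate = 0.0152 mm/MGT

0.0152


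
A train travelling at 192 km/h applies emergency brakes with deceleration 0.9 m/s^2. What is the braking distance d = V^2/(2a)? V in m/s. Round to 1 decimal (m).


Convert speed: V = 192 / 3.6 = 53.3333 m/s
V^2 = 2844.4444
d = 2844.4444 / (2 * 0.9)
d = 2844.4444 / 1.8
d = 1580.2 m

1580.2


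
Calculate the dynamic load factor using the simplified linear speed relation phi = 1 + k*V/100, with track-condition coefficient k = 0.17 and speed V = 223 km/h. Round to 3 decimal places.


phi = 1 + k * V / 100
phi = 1 + 0.17 * 223 / 100
phi = 1 + 0.3791
phi = 1.379

1.379


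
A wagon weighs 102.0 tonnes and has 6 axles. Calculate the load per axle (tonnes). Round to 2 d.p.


Load per axle = total weight / number of axles
Load = 102.0 / 6
Load = 17.00 tonnes

17.00


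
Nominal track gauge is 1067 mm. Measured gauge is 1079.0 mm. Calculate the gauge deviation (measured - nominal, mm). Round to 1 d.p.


Deviation = measured - nominal
Deviation = 1079.0 - 1067
Deviation = 12.0 mm

12.0


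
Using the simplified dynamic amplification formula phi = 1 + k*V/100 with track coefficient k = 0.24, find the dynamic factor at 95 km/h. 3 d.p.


phi = 1 + k * V / 100
phi = 1 + 0.24 * 95 / 100
phi = 1 + 0.228
phi = 1.228

1.228


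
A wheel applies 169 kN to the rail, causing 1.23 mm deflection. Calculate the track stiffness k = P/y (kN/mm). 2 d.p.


Track stiffness k = P / y
k = 169 / 1.23
k = 137.40 kN/mm

137.40


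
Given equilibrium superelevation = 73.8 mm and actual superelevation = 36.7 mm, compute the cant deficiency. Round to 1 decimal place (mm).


Cant deficiency = equilibrium cant - actual cant
CD = 73.8 - 36.7
CD = 37.1 mm

37.1


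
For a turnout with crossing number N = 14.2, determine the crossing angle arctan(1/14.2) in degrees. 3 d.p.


1/N = 1/14.2 = 0.070423
angle = arctan(0.070423) = 0.070306 rad
angle = 0.070306 * 180/pi = 4.028 degrees

4.028


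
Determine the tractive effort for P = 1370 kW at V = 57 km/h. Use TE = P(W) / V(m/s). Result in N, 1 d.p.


Convert: P = 1370 kW = 1370000 W
V = 57 / 3.6 = 15.8333 m/s
TE = 1370000 / 15.8333
TE = 86526.3 N

86526.3


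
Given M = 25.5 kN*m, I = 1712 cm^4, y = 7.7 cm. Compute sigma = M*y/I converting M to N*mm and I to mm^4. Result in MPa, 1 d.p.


Convert units:
M = 25.5 kN*m = 25500000 N*mm
y = 7.7 cm = 77 mm
I = 1712 cm^4 = 17120000 mm^4
sigma = 25500000 * 77 / 17120000
sigma = 114.7 MPa

114.7


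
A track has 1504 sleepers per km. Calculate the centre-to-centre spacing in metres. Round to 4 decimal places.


Spacing = 1000 m / number of sleepers
Spacing = 1000 / 1504
Spacing = 0.6649 m

0.6649


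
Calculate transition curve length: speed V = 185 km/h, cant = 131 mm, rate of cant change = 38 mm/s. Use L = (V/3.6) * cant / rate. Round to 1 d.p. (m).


Convert speed: V = 185 / 3.6 = 51.3889 m/s
L = 51.3889 * 131 / 38
L = 6731.9444 / 38
L = 177.2 m

177.2


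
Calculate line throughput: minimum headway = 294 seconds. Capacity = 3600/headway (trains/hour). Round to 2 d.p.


Capacity = 3600 / headway
Capacity = 3600 / 294
Capacity = 12.24 trains/hour

12.24


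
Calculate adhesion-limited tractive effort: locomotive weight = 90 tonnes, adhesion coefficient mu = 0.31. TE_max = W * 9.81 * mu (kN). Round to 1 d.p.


TE_max = W * g * mu
TE_max = 90 * 9.81 * 0.31
TE_max = 882.9 * 0.31
TE_max = 273.7 kN

273.7


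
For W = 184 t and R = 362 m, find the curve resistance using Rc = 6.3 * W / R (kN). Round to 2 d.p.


Rc = 6.3 * W / R
Rc = 6.3 * 184 / 362
Rc = 1159.2 / 362
Rc = 3.20 kN

3.20


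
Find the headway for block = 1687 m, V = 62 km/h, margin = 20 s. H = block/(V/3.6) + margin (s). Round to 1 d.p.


V = 62 / 3.6 = 17.2222 m/s
Block traversal time = 1687 / 17.2222 = 97.9548 s
Headway = 97.9548 + 20
Headway = 118.0 s

118.0


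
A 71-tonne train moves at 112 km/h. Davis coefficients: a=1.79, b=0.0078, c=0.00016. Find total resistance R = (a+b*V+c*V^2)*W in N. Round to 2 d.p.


b*V = 0.0078 * 112 = 0.8736
c*V^2 = 0.00016 * 12544 = 2.00704
R_per_t = 1.79 + 0.8736 + 2.00704 = 4.67064 N/t
R_total = 4.67064 * 71 = 331.62 N

331.62


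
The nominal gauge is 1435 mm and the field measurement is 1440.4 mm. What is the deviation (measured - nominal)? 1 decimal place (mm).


Deviation = measured - nominal
Deviation = 1440.4 - 1435
Deviation = 5.4 mm

5.4


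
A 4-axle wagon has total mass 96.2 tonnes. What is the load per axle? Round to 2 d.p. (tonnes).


Load per axle = total weight / number of axles
Load = 96.2 / 4
Load = 24.05 tonnes

24.05


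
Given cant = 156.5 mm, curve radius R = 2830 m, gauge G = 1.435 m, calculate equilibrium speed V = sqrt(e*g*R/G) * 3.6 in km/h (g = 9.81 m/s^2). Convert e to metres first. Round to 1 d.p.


Convert cant: e = 156.5 mm = 0.1565 m
V_ms = sqrt(0.1565 * 9.81 * 2830 / 1.435)
V_ms = sqrt(3027.735157) = 55.0249 m/s
V = 55.0249 * 3.6 = 198.1 km/h

198.1


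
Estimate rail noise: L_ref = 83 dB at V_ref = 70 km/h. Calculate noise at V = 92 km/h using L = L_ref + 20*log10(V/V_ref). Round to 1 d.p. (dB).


V/V_ref = 92 / 70 = 1.314286
log10(1.314286) = 0.11869
20 * 0.11869 = 2.3738
L = 83 + 2.3738 = 85.4 dB

85.4


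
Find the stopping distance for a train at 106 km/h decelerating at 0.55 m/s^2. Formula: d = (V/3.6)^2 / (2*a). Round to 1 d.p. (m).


Convert speed: V = 106 / 3.6 = 29.4444 m/s
V^2 = 866.9753
d = 866.9753 / (2 * 0.55)
d = 866.9753 / 1.1
d = 788.2 m

788.2


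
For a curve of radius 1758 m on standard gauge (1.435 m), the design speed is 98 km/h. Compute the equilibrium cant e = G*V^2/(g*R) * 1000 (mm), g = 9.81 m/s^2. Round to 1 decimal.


Convert speed: V = 98 / 3.6 = 27.2222 m/s
Apply formula: e = 1.435 * 27.2222^2 / (9.81 * 1758)
e = 1.435 * 741.0494 / 17245.98
e = 0.061661 m = 61.7 mm

61.7


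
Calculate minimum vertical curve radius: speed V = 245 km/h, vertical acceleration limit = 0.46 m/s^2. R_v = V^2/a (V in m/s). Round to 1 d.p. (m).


Convert speed: V = 245 / 3.6 = 68.0556 m/s
V^2 = 4631.5586 m^2/s^2
R_v = 4631.5586 / 0.46
R_v = 10068.6 m

10068.6


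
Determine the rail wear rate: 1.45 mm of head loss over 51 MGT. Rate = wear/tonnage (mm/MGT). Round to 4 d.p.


Wear rate = total wear / cumulative tonnage
Rate = 1.45 / 51
Rate = 0.0284 mm/MGT

0.0284


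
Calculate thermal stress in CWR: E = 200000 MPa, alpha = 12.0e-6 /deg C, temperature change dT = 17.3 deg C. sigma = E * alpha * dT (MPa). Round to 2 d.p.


sigma = E * alpha * dT
sigma = 200000 * 12.0e-6 * 17.3
sigma = 2.4 * 17.3
sigma = 41.52 MPa

41.52


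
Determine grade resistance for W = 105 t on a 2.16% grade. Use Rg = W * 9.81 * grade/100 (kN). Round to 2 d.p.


Rg = W * 9.81 * grade / 100
Rg = 105 * 9.81 * 2.16 / 100
Rg = 1030.05 * 0.0216
Rg = 22.25 kN

22.25


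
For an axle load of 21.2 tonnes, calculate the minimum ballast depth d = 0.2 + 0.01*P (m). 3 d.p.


d = 0.2 + 0.01 * 21.2
d = 0.2 + 0.212
d = 0.412 m

0.412


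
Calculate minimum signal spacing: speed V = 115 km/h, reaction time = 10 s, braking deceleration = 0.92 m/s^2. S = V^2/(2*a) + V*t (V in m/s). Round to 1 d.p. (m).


V = 115 / 3.6 = 31.9444 m/s
Braking distance = 31.9444^2 / (2*0.92) = 554.591 m
Sighting distance = 31.9444 * 10 = 319.4444 m
S = 554.591 + 319.4444 = 874.0 m

874.0


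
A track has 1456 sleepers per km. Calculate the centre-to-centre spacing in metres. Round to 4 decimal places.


Spacing = 1000 m / number of sleepers
Spacing = 1000 / 1456
Spacing = 0.6868 m

0.6868


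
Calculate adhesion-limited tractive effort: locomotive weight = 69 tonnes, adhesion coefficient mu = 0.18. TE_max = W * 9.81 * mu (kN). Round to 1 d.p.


TE_max = W * g * mu
TE_max = 69 * 9.81 * 0.18
TE_max = 676.89 * 0.18
TE_max = 121.8 kN

121.8


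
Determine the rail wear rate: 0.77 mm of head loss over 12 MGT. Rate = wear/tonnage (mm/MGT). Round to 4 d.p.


Wear rate = total wear / cumulative tonnage
Rate = 0.77 / 12
Rate = 0.0642 mm/MGT

0.0642


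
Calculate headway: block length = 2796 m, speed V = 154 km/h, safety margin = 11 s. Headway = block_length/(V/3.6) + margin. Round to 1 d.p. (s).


V = 154 / 3.6 = 42.7778 m/s
Block traversal time = 2796 / 42.7778 = 65.361 s
Headway = 65.361 + 11
Headway = 76.4 s

76.4


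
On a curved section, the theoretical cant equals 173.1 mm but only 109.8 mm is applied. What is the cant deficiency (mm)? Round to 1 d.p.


Cant deficiency = equilibrium cant - actual cant
CD = 173.1 - 109.8
CD = 63.3 mm

63.3


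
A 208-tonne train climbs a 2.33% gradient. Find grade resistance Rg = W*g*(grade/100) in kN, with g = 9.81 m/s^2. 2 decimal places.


Rg = W * 9.81 * grade / 100
Rg = 208 * 9.81 * 2.33 / 100
Rg = 2040.48 * 0.0233
Rg = 47.54 kN

47.54


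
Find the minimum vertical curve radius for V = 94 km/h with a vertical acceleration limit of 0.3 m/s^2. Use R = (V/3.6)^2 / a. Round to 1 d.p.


Convert speed: V = 94 / 3.6 = 26.1111 m/s
V^2 = 681.7901 m^2/s^2
R_v = 681.7901 / 0.3
R_v = 2272.6 m

2272.6


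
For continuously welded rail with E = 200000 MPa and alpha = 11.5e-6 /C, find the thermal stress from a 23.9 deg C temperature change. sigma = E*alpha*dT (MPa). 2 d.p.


sigma = E * alpha * dT
sigma = 200000 * 11.5e-6 * 23.9
sigma = 2.3 * 23.9
sigma = 54.97 MPa

54.97


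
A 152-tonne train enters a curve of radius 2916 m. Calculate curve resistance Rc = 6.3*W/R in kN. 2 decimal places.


Rc = 6.3 * W / R
Rc = 6.3 * 152 / 2916
Rc = 957.6 / 2916
Rc = 0.33 kN

0.33


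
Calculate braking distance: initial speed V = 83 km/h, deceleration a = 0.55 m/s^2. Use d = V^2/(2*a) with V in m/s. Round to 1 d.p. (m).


Convert speed: V = 83 / 3.6 = 23.0556 m/s
V^2 = 531.5586
d = 531.5586 / (2 * 0.55)
d = 531.5586 / 1.1
d = 483.2 m

483.2


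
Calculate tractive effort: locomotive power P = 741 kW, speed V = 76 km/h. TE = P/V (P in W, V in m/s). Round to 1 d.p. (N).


Convert: P = 741 kW = 741000 W
V = 76 / 3.6 = 21.1111 m/s
TE = 741000 / 21.1111
TE = 35100.0 N

35100.0


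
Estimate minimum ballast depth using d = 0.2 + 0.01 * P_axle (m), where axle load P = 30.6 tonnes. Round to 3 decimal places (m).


d = 0.2 + 0.01 * 30.6
d = 0.2 + 0.306
d = 0.506 m

0.506


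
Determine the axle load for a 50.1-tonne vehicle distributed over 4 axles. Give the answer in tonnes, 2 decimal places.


Load per axle = total weight / number of axles
Load = 50.1 / 4
Load = 12.53 tonnes

12.53


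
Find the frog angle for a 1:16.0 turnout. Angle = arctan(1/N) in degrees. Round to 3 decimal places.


1/N = 1/16.0 = 0.0625
angle = arctan(0.0625) = 0.062419 rad
angle = 0.062419 * 180/pi = 3.576 degrees

3.576


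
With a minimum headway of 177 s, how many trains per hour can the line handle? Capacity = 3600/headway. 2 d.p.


Capacity = 3600 / headway
Capacity = 3600 / 177
Capacity = 20.34 trains/hour

20.34


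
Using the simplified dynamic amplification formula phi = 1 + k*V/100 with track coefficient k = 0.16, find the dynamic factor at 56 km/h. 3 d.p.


phi = 1 + k * V / 100
phi = 1 + 0.16 * 56 / 100
phi = 1 + 0.0896
phi = 1.090

1.090


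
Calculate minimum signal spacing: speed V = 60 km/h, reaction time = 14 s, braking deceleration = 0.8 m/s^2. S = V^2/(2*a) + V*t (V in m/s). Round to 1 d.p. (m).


V = 60 / 3.6 = 16.6667 m/s
Braking distance = 16.6667^2 / (2*0.8) = 173.6111 m
Sighting distance = 16.6667 * 14 = 233.3333 m
S = 173.6111 + 233.3333 = 406.9 m

406.9


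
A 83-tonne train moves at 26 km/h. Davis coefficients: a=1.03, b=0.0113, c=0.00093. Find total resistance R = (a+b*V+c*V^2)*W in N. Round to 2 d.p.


b*V = 0.0113 * 26 = 0.2938
c*V^2 = 0.00093 * 676 = 0.62868
R_per_t = 1.03 + 0.2938 + 0.62868 = 1.95248 N/t
R_total = 1.95248 * 83 = 162.06 N

162.06


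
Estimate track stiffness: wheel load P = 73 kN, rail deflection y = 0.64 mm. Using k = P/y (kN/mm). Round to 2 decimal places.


Track stiffness k = P / y
k = 73 / 0.64
k = 114.06 kN/mm

114.06


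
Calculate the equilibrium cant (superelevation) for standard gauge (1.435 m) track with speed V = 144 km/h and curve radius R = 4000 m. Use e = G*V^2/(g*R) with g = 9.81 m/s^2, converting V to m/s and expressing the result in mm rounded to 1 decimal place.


Convert speed: V = 144 / 3.6 = 40.0 m/s
Apply formula: e = 1.435 * 40.0^2 / (9.81 * 4000)
e = 1.435 * 1600.0 / 39240.0
e = 0.058512 m = 58.5 mm

58.5


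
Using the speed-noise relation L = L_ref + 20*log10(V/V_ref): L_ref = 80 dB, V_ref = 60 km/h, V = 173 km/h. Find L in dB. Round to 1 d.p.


V/V_ref = 173 / 60 = 2.883333
log10(2.883333) = 0.459895
20 * 0.459895 = 9.1979
L = 80 + 9.1979 = 89.2 dB

89.2


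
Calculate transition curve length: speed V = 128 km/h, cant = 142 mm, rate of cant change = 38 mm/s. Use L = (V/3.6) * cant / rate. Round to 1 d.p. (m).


Convert speed: V = 128 / 3.6 = 35.5556 m/s
L = 35.5556 * 142 / 38
L = 5048.8889 / 38
L = 132.9 m

132.9


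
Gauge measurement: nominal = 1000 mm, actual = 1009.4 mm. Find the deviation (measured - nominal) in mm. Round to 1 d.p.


Deviation = measured - nominal
Deviation = 1009.4 - 1000
Deviation = 9.4 mm

9.4


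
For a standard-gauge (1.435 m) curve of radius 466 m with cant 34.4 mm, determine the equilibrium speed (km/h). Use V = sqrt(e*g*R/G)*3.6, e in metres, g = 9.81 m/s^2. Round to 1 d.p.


Convert cant: e = 34.4 mm = 0.0344 m
V_ms = sqrt(0.0344 * 9.81 * 466 / 1.435)
V_ms = sqrt(109.587613) = 10.4684 m/s
V = 10.4684 * 3.6 = 37.7 km/h

37.7


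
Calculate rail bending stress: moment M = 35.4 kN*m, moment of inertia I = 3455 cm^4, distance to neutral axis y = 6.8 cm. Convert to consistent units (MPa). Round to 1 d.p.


Convert units:
M = 35.4 kN*m = 35400000 N*mm
y = 6.8 cm = 68 mm
I = 3455 cm^4 = 34550000 mm^4
sigma = 35400000 * 68 / 34550000
sigma = 69.7 MPa

69.7


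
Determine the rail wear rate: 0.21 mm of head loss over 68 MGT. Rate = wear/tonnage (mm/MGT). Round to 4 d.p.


Wear rate = total wear / cumulative tonnage
Rate = 0.21 / 68
Rate = 0.0031 mm/MGT

0.0031
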